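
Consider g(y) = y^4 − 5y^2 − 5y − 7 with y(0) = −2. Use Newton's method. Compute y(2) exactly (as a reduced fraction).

g'(y) = 4y^3 − 10y − 5.
g(−2) = −1, g'(−2) = −17, so y(1) = (−2) − (−1)/(−17) = −35/17.
g(−35/17) = 5628/83521, g'(−35/17) = −94915/4913, so y(2) = (−35/17) − (5628/83521)/(−94915/4913) = −3316397/1613555.

−3316397/1613555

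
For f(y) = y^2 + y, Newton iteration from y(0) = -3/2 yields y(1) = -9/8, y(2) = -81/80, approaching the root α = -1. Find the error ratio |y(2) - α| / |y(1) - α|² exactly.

y(1) - α = -9/8 - (-1) = -9/8 + 1 = -1/8, so |y(1) - α| = 1/8.
y(2) - α = -81/80 - (-1) = -81/80 + 1 = -1/80, so |y(2) - α| = 1/80.
|y(1) - α|² = 1/64.
Ratio = (1/80) / (1/64) = 4/5.

4/5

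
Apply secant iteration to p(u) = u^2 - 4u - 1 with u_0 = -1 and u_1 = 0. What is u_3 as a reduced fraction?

-5/21

p(-1) = 4, p(0) = -1. u_2 = 0 - (-1)·(0 - (-1))/((-1) - 4) = -1/5.
p(0) = -1, p(-1/5) = -4/25. u_3 = (-1/5) - (-4/25)·((-1/5) - 0)/((-4/25) - (-1)) = -5/21.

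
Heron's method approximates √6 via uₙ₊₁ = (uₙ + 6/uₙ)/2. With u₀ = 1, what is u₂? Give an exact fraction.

73/28

u₁ = (1 + 6/1)/2 = 7/2.
u₂ = (7/2 + 6/(7/2))/2 = 73/28.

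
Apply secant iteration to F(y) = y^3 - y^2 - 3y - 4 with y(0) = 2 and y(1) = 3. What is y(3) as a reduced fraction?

F(2) = -6, F(3) = 5. y(2) = 3 - 5·(3 - 2)/(5 - (-6)) = 28/11.
F(3) = 5, F(28/11) = -2160/1331. y(3) = (28/11) - (-2160/1331)·((28/11) - 3)/((-2160/1331) - 5) = 4684/1763.

4684/1763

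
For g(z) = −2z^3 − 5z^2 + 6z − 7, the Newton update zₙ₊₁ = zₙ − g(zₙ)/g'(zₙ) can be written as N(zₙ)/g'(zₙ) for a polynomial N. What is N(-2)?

19

g'(z) = −6z^2 − 10z + 6.
N(z) = z·g'(z) − g(z) = z·(−6z^2 − 10z + 6) − (−2z^3 − 5z^2 + 6z − 7) = −4z^3 − 5z^2 + 7.
N(-2) = 19.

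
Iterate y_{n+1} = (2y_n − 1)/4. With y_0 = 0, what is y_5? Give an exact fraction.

−31/64

y_1 = (2·0 − 1)/4 = −1/4.
y_2 = (2·(−1/4) − 1)/4 = −3/8.
y_3 = (2·(−3/8) − 1)/4 = −7/16.
y_4 = (2·(−7/16) − 1)/4 = −15/32.
y_5 = (2·(−15/32) − 1)/4 = −31/64.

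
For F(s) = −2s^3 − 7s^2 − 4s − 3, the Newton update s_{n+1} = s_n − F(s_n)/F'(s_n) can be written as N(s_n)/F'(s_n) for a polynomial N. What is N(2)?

F'(s) = −6s^2 − 14s − 4.
N(s) = s·F'(s) − F(s) = s·(−6s^2 − 14s − 4) − (−2s^3 − 7s^2 − 4s − 3) = −4s^3 − 7s^2 + 3.
N(2) = −57.

−57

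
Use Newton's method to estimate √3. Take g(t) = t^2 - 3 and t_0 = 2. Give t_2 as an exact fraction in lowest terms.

g'(t) = 2t.
g(2) = 1, g'(2) = 4, so t_1 = 2 - 1/4 = 7/4.
g(7/4) = 1/16, g'(7/4) = 7/2, so t_2 = (7/4) - (1/16)/(7/2) = 97/56.

97/56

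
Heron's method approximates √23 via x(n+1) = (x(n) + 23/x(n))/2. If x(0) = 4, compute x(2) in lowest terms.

x(1) = (4 + 23/4)/2 = 39/8.
x(2) = (39/8 + 23/(39/8))/2 = 2993/624.

2993/624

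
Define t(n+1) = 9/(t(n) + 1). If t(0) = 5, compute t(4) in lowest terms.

t(1) = 9/(5 + 1) = 3/2.
t(2) = 9/(3/2 + 1) = 18/5.
t(3) = 9/(18/5 + 1) = 45/23.
t(4) = 9/(45/23 + 1) = 207/68.

207/68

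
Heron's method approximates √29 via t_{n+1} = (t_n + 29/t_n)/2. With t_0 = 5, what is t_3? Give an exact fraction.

t_1 = (5 + 29/5)/2 = 27/5.
t_2 = (27/5 + 29/(27/5))/2 = 727/135.
t_3 = (727/135 + 29/(727/135))/2 = 528527/98145.

528527/98145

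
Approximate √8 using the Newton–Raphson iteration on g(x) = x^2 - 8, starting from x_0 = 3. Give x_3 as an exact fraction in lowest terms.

g'(x) = 2x.
g(3) = 1, g'(3) = 6, so x_1 = 3 - 1/6 = 17/6.
g(17/6) = 1/36, g'(17/6) = 17/3, so x_2 = (17/6) - (1/36)/(17/3) = 577/204.
g(577/204) = 1/41616, g'(577/204) = 577/102, so x_3 = (577/204) - (1/41616)/(577/102) = 665857/235416.

665857/235416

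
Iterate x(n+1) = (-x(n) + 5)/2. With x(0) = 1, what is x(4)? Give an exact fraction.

x(1) = (-1 + 5)/2 = 2.
x(2) = (-2 + 5)/2 = 3/2.
x(3) = (-(3/2) + 5)/2 = 7/4.
x(4) = (-(7/4) + 5)/2 = 13/8.

13/8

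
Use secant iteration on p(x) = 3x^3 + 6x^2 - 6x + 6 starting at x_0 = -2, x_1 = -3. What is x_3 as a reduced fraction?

-1718/589

p(-2) = 18, p(-3) = -3. x_2 = (-3) - (-3)·((-3) - (-2))/((-3) - 18) = -20/7.
p(-3) = -3, p(-20/7) = 738/343. x_3 = (-20/7) - (738/343)·((-20/7) - (-3))/((738/343) - (-3)) = -1718/589.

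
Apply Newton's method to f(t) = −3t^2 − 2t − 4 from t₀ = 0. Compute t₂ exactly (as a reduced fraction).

f'(t) = −6t − 2.
f(0) = −4, f'(0) = −2, so t₁ = 0 − (−4)/(−2) = −2.
f(−2) = −12, f'(−2) = 10, so t₂ = (−2) − (−12)/10 = −4/5.

−4/5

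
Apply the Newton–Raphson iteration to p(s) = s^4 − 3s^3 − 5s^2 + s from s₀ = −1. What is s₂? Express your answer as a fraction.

p'(s) = 4s^3 − 9s^2 − 10s + 1.
p(−1) = −2, p'(−1) = −2, so s₁ = (−1) − (−2)/(−2) = −2.
p(−2) = 18, p'(−2) = −47, so s₂ = (−2) − 18/(−47) = −76/47.

−76/47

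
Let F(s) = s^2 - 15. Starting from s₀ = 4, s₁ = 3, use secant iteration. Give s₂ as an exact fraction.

F(4) = 1, F(3) = -6. s₂ = 3 - (-6)·(3 - 4)/((-6) - 1) = 27/7.

27/7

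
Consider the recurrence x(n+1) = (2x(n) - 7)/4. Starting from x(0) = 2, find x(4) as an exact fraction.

-101/32

x(1) = (2·2 - 7)/4 = -3/4.
x(2) = (2·(-3/4) - 7)/4 = -17/8.
x(3) = (2·(-17/8) - 7)/4 = -45/16.
x(4) = (2·(-45/16) - 7)/4 = -101/32.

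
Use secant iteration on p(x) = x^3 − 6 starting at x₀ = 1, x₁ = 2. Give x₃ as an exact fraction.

459/254

p(1) = −5, p(2) = 2. x₂ = 2 − 2·(2 − 1)/(2 − (−5)) = 12/7.
p(2) = 2, p(12/7) = −330/343. x₃ = (12/7) − (−330/343)·((12/7) − 2)/((−330/343) − 2) = 459/254.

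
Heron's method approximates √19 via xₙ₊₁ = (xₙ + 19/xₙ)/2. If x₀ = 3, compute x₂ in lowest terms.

x₁ = (3 + 19/3)/2 = 14/3.
x₂ = (14/3 + 19/(14/3))/2 = 367/84.

367/84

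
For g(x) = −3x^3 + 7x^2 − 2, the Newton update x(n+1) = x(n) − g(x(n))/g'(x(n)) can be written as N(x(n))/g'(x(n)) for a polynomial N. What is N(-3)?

g'(x) = −9x^2 + 14x.
N(x) = x·g'(x) − g(x) = x·(−9x^2 + 14x) − (−3x^3 + 7x^2 − 2) = −6x^3 + 7x^2 + 2.
N(-3) = 227.

227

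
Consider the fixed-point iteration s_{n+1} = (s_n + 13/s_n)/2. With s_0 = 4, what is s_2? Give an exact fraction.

1673/464

s_1 = (4 + 13/4)/2 = 29/8.
s_2 = (29/8 + 13/(29/8))/2 = 1673/464.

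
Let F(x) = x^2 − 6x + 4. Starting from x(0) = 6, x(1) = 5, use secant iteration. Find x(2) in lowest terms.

F(6) = 4, F(5) = −1. x(2) = 5 − (−1)·(5 − 6)/((−1) − 4) = 26/5.

26/5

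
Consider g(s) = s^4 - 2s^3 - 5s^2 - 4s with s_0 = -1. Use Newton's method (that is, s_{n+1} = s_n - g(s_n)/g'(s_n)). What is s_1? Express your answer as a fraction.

g'(s) = 4s^3 - 6s^2 - 10s - 4.
g(-1) = 2, g'(-1) = -4, so s_1 = (-1) - 2/(-4) = -1/2.

-1/2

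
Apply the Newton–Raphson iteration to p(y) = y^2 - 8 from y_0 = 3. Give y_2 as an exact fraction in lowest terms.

577/204

p'(y) = 2y.
p(3) = 1, p'(3) = 6, so y_1 = 3 - 1/6 = 17/6.
p(17/6) = 1/36, p'(17/6) = 17/3, so y_2 = (17/6) - (1/36)/(17/3) = 577/204.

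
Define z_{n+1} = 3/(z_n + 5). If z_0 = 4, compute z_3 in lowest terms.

48/89

z_1 = 3/(4 + 5) = 1/3.
z_2 = 3/(1/3 + 5) = 9/16.
z_3 = 3/(9/16 + 5) = 48/89.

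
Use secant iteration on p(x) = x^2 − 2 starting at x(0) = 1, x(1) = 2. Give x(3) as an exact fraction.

7/5

p(1) = −1, p(2) = 2. x(2) = 2 − 2·(2 − 1)/(2 − (−1)) = 4/3.
p(2) = 2, p(4/3) = −2/9. x(3) = (4/3) − (−2/9)·((4/3) − 2)/((−2/9) − 2) = 7/5.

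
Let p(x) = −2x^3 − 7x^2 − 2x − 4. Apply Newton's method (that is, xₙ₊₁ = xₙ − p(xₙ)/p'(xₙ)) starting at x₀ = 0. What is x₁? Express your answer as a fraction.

p'(x) = −6x^2 − 14x − 2.
p(0) = −4, p'(0) = −2, so x₁ = 0 − (−4)/(−2) = −2.

−2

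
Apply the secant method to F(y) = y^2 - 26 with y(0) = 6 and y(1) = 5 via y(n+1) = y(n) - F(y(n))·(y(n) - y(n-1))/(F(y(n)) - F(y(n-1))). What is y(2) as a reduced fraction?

56/11

F(6) = 10, F(5) = -1. y(2) = 5 - (-1)·(5 - 6)/((-1) - 10) = 56/11.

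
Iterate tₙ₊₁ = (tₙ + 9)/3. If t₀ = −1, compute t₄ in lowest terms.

t₁ = ((−1) + 9)/3 = 8/3.
t₂ = ((8/3) + 9)/3 = 35/9.
t₃ = ((35/9) + 9)/3 = 116/27.
t₄ = ((116/27) + 9)/3 = 359/81.

359/81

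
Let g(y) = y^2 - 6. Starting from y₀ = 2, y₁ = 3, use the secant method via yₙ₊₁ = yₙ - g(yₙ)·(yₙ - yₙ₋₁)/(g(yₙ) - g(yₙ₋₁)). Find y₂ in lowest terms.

g(2) = -2, g(3) = 3. y₂ = 3 - 3·(3 - 2)/(3 - (-2)) = 12/5.

12/5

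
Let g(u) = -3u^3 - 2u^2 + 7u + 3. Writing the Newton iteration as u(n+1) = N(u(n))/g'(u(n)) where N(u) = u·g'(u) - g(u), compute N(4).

-419

g'(u) = -9u^2 - 4u + 7.
N(u) = u·g'(u) - g(u) = u·(-9u^2 - 4u + 7) - (-3u^3 - 2u^2 + 7u + 3) = -6u^3 - 2u^2 - 3.
N(4) = -419.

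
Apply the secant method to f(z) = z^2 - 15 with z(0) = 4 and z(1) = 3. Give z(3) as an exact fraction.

31/8

f(4) = 1, f(3) = -6. z(2) = 3 - (-6)·(3 - 4)/((-6) - 1) = 27/7.
f(3) = -6, f(27/7) = -6/49. z(3) = (27/7) - (-6/49)·((27/7) - 3)/((-6/49) - (-6)) = 31/8.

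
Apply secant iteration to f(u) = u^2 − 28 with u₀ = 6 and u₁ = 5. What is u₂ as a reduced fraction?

f(6) = 8, f(5) = −3. u₂ = 5 − (−3)·(5 − 6)/((−3) − 8) = 58/11.

58/11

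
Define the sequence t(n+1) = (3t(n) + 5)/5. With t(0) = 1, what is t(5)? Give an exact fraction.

t(1) = (3·1 + 5)/5 = 8/5.
t(2) = (3·(8/5) + 5)/5 = 49/25.
t(3) = (3·(49/25) + 5)/5 = 272/125.
t(4) = (3·(272/125) + 5)/5 = 1441/625.
t(5) = (3·(1441/625) + 5)/5 = 7448/3125.

7448/3125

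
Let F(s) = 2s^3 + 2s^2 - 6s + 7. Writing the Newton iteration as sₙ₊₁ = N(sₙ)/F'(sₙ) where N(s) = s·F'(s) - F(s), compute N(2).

33

F'(s) = 6s^2 + 4s - 6.
N(s) = s·F'(s) - F(s) = s·(6s^2 + 4s - 6) - (2s^3 + 2s^2 - 6s + 7) = 4s^3 + 2s^2 - 7.
N(2) = 33.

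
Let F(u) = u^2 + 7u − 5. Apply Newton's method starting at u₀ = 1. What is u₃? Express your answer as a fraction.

F'(u) = 2u + 7.
F(1) = 3, F'(1) = 9, so u₁ = 1 − 3/9 = 2/3.
F(2/3) = 1/9, F'(2/3) = 25/3, so u₂ = (2/3) − (1/9)/(25/3) = 49/75.
F(49/75) = 1/5625, F'(49/75) = 623/75, so u₃ = (49/75) − (1/5625)/(623/75) = 30526/46725.

30526/46725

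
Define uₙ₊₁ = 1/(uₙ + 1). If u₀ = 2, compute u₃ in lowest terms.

4/7

u₁ = 1/(2 + 1) = 1/3.
u₂ = 1/(1/3 + 1) = 3/4.
u₃ = 1/(3/4 + 1) = 4/7.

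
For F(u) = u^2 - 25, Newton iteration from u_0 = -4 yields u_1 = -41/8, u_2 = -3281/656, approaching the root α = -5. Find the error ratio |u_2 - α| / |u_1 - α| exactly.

u_1 - α = -41/8 - (-5) = -41/8 + 5 = -1/8, so |u_1 - α| = 1/8.
u_2 - α = -3281/656 - (-5) = -3281/656 + 5 = -1/656, so |u_2 - α| = 1/656.
Ratio = (1/656) / (1/8) = 1/82.

1/82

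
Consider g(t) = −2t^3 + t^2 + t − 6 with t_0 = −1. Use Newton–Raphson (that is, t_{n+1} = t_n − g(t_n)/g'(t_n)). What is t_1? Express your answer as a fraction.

−11/7

g'(t) = −6t^2 + 2t + 1.
g(−1) = −4, g'(−1) = −7, so t_1 = (−1) − (−4)/(−7) = −11/7.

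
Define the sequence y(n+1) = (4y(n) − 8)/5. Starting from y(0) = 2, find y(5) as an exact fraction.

−2952/625

y(1) = (4·2 − 8)/5 = 0.
y(2) = (4·0 − 8)/5 = −8/5.
y(3) = (4·(−8/5) − 8)/5 = −72/25.
y(4) = (4·(−72/25) − 8)/5 = −488/125.
y(5) = (4·(−488/125) − 8)/5 = −2952/625.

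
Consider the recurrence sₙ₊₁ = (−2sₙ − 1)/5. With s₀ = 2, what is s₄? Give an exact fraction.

s₁ = (−2·2 − 1)/5 = −1.
s₂ = (−2·(−1) − 1)/5 = 1/5.
s₃ = (−2·(1/5) − 1)/5 = −7/25.
s₄ = (−2·(−7/25) − 1)/5 = −11/125.

−11/125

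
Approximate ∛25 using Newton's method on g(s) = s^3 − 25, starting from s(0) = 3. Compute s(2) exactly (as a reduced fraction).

g'(s) = 3s^2.
g(3) = 2, g'(3) = 27, so s(1) = 3 − 2/27 = 79/27.
g(79/27) = 964/19683, g'(79/27) = 6241/243, so s(2) = (79/27) − (964/19683)/(6241/243) = 1478153/505521.

1478153/505521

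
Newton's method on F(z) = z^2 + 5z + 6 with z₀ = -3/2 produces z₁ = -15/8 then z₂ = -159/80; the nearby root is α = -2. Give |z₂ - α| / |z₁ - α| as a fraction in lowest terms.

1/10

z₁ - α = -15/8 - (-2) = -15/8 + 2 = 1/8, so |z₁ - α| = 1/8.
z₂ - α = -159/80 - (-2) = -159/80 + 2 = 1/80, so |z₂ - α| = 1/80.
Ratio = (1/80) / (1/8) = 1/10.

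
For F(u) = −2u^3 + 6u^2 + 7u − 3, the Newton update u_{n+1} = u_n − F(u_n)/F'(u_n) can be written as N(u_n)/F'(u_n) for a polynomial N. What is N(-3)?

F'(u) = −6u^2 + 12u + 7.
N(u) = u·F'(u) − F(u) = u·(−6u^2 + 12u + 7) − (−2u^3 + 6u^2 + 7u − 3) = −4u^3 + 6u^2 + 3.
N(-3) = 165.

165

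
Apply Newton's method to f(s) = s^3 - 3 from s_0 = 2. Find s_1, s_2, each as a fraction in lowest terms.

s_1 = 19/12, s_2 = 9451/6498

f'(s) = 3s^2.
f(2) = 5, f'(2) = 12, so s_1 = 2 - 5/12 = 19/12.
f(19/12) = 1675/1728, f'(19/12) = 361/48, so s_2 = (19/12) - (1675/1728)/(361/48) = 9451/6498.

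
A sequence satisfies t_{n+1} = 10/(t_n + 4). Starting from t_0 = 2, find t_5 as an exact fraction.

1405/807

t_1 = 10/(2 + 4) = 5/3.
t_2 = 10/(5/3 + 4) = 30/17.
t_3 = 10/(30/17 + 4) = 85/49.
t_4 = 10/(85/49 + 4) = 490/281.
t_5 = 10/(490/281 + 4) = 1405/807.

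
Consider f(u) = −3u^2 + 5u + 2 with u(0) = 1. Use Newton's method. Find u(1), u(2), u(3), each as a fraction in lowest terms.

u(1) = 5, u(2) = 77/25, u(3) = 19037/8425

f'(u) = −6u + 5.
f(1) = 4, f'(1) = −1, so u(1) = 1 − 4/(−1) = 5.
f(5) = −48, f'(5) = −25, so u(2) = 5 − (−48)/(−25) = 77/25.
f(77/25) = −6912/625, f'(77/25) = −337/25, so u(3) = (77/25) − (−6912/625)/(−337/25) = 19037/8425.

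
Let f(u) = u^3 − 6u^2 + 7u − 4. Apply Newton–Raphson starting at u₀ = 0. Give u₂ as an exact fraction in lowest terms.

828/385

f'(u) = 3u^2 − 12u + 7.
f(0) = −4, f'(0) = 7, so u₁ = 0 − (−4)/7 = 4/7.
f(4/7) = −608/343, f'(4/7) = 55/49, so u₂ = (4/7) − (−608/343)/(55/49) = 828/385.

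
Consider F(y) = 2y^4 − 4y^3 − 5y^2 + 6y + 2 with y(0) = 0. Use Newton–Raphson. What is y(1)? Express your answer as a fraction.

F'(y) = 8y^3 − 12y^2 − 10y + 6.
F(0) = 2, F'(0) = 6, so y(1) = 0 − 2/6 = −1/3.

−1/3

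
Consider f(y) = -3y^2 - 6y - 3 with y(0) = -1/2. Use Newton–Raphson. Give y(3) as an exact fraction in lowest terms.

-15/16

f'(y) = -6y - 6.
f(-1/2) = -3/4, f'(-1/2) = -3, so y(1) = (-1/2) - (-3/4)/(-3) = -3/4.
f(-3/4) = -3/16, f'(-3/4) = -3/2, so y(2) = (-3/4) - (-3/16)/(-3/2) = -7/8.
f(-7/8) = -3/64, f'(-7/8) = -3/4, so y(3) = (-7/8) - (-3/64)/(-3/4) = -15/16.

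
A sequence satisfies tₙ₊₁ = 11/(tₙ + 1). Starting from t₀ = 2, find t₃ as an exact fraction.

154/47

t₁ = 11/(2 + 1) = 11/3.
t₂ = 11/(11/3 + 1) = 33/14.
t₃ = 11/(33/14 + 1) = 154/47.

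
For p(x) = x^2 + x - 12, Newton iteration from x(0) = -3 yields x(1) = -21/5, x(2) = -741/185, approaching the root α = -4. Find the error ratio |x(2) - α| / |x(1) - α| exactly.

x(1) - α = -21/5 - (-4) = -21/5 + 4 = -1/5, so |x(1) - α| = 1/5.
x(2) - α = -741/185 - (-4) = -741/185 + 4 = -1/185, so |x(2) - α| = 1/185.
Ratio = (1/185) / (1/5) = 1/37.

1/37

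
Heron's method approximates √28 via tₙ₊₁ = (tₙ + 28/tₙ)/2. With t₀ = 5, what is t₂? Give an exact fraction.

5609/1060

t₁ = (5 + 28/5)/2 = 53/10.
t₂ = (53/10 + 28/(53/10))/2 = 5609/1060.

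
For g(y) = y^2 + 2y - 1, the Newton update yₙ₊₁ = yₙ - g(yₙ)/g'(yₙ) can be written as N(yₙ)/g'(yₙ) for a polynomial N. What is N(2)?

g'(y) = 2y + 2.
N(y) = y·g'(y) - g(y) = y·(2y + 2) - (y^2 + 2y - 1) = y^2 + 1.
N(2) = 5.

5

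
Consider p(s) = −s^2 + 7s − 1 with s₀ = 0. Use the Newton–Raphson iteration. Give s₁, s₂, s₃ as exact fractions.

s₁ = 1/7, s₂ = 48/329, s₃ = 105937/726103

p'(s) = −2s + 7.
p(0) = −1, p'(0) = 7, so s₁ = 0 − (−1)/7 = 1/7.
p(1/7) = −1/49, p'(1/7) = 47/7, so s₂ = (1/7) − (−1/49)/(47/7) = 48/329.
p(48/329) = −1/108241, p'(48/329) = 2207/329, so s₃ = (48/329) − (−1/108241)/(2207/329) = 105937/726103.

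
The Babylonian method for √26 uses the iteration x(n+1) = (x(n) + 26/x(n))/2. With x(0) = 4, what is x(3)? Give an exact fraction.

x(1) = (4 + 26/4)/2 = 21/4.
x(2) = (21/4 + 26/(21/4))/2 = 857/168.
x(3) = (857/168 + 26/(857/168))/2 = 1468273/287952.

1468273/287952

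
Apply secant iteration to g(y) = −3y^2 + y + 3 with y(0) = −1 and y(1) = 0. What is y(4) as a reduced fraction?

g(−1) = −1, g(0) = 3. y(2) = 0 − 3·(0 − (−1))/(3 − (−1)) = −3/4.
g(0) = 3, g(−3/4) = 9/16. y(3) = (−3/4) − (9/16)·((−3/4) − 0)/((9/16) − 3) = −12/13.
g(−3/4) = 9/16, g(−12/13) = −81/169. y(4) = (−12/13) − (−81/169)·((−12/13) − (−3/4))/((−81/169) − (9/16)) = −264/313.

−264/313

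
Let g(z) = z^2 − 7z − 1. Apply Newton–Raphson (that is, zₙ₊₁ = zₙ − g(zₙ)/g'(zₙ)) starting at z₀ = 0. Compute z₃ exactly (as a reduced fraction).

g'(z) = 2z − 7.
g(0) = −1, g'(0) = −7, so z₁ = 0 − (−1)/(−7) = −1/7.
g(−1/7) = 1/49, g'(−1/7) = −51/7, so z₂ = (−1/7) − (1/49)/(−51/7) = −50/357.
g(−50/357) = 1/127449, g'(−50/357) = −2599/357, so z₃ = (−50/357) − (1/127449)/(−2599/357) = −129949/927843.

−129949/927843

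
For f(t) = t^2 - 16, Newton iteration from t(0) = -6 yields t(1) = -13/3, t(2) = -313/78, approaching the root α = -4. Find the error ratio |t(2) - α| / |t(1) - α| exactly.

1/26

t(1) - α = -13/3 - (-4) = -13/3 + 4 = -1/3, so |t(1) - α| = 1/3.
t(2) - α = -313/78 - (-4) = -313/78 + 4 = -1/78, so |t(2) - α| = 1/78.
Ratio = (1/78) / (1/3) = 1/26.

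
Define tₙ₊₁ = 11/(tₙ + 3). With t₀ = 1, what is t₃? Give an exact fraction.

253/113

t₁ = 11/(1 + 3) = 11/4.
t₂ = 11/(11/4 + 3) = 44/23.
t₃ = 11/(44/23 + 3) = 253/113.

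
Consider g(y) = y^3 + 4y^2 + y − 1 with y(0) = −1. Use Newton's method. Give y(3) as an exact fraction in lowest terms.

g'(y) = 3y^2 + 8y + 1.
g(−1) = 1, g'(−1) = −4, so y(1) = (−1) − 1/(−4) = −3/4.
g(−3/4) = 5/64, g'(−3/4) = −53/16, so y(2) = (−3/4) − (5/64)/(−53/16) = −77/106.
g(−77/106) = 1175/1191016, g'(−77/106) = −36273/11236, so y(3) = (−77/106) − (1175/1191016)/(−36273/11236) = −1395923/1922469.

−1395923/1922469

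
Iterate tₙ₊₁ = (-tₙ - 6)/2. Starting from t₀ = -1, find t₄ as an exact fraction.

-31/16

t₁ = (-(-1) - 6)/2 = -5/2.
t₂ = (-(-5/2) - 6)/2 = -7/4.
t₃ = (-(-7/4) - 6)/2 = -17/8.
t₄ = (-(-17/8) - 6)/2 = -31/16.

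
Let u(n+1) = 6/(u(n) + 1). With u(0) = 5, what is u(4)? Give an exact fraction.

u(1) = 6/(5 + 1) = 1.
u(2) = 6/(1 + 1) = 3.
u(3) = 6/(3 + 1) = 3/2.
u(4) = 6/(3/2 + 1) = 12/5.

12/5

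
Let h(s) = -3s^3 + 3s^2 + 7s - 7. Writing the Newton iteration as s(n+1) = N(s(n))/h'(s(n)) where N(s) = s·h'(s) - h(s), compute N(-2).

67

h'(s) = -9s^2 + 6s + 7.
N(s) = s·h'(s) - h(s) = s·(-9s^2 + 6s + 7) - (-3s^3 + 3s^2 + 7s - 7) = -6s^3 + 3s^2 + 7.
N(-2) = 67.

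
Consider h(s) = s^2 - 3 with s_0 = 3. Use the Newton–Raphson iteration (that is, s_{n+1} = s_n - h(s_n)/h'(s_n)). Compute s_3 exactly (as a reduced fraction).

97/56

h'(s) = 2s.
h(3) = 6, h'(3) = 6, so s_1 = 3 - 6/6 = 2.
h(2) = 1, h'(2) = 4, so s_2 = 2 - 1/4 = 7/4.
h(7/4) = 1/16, h'(7/4) = 7/2, so s_3 = (7/4) - (1/16)/(7/2) = 97/56.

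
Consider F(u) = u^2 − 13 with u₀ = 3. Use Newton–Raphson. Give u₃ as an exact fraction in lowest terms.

F'(u) = 2u.
F(3) = −4, F'(3) = 6, so u₁ = 3 − (−4)/6 = 11/3.
F(11/3) = 4/9, F'(11/3) = 22/3, so u₂ = (11/3) − (4/9)/(22/3) = 119/33.
F(119/33) = 4/1089, F'(119/33) = 238/33, so u₃ = (119/33) − (4/1089)/(238/33) = 14159/3927.

14159/3927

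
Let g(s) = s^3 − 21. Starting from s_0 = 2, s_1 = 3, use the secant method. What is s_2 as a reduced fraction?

g(2) = −13, g(3) = 6. s_2 = 3 − 6·(3 − 2)/(6 − (−13)) = 51/19.

51/19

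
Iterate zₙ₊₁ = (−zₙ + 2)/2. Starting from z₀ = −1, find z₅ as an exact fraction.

z₁ = (−(−1) + 2)/2 = 3/2.
z₂ = (−(3/2) + 2)/2 = 1/4.
z₃ = (−(1/4) + 2)/2 = 7/8.
z₄ = (−(7/8) + 2)/2 = 9/16.
z₅ = (−(9/16) + 2)/2 = 23/32.

23/32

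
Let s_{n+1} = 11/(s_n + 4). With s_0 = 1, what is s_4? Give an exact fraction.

s_1 = 11/(1 + 4) = 11/5.
s_2 = 11/(11/5 + 4) = 55/31.
s_3 = 11/(55/31 + 4) = 341/179.
s_4 = 11/(341/179 + 4) = 1969/1057.

1969/1057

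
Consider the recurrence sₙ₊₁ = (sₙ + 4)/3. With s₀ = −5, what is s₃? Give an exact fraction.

47/27

s₁ = ((−5) + 4)/3 = −1/3.
s₂ = ((−1/3) + 4)/3 = 11/9.
s₃ = ((11/9) + 4)/3 = 47/27.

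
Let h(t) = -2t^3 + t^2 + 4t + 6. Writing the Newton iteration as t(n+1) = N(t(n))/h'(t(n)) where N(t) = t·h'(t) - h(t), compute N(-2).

h'(t) = -6t^2 + 2t + 4.
N(t) = t·h'(t) - h(t) = t·(-6t^2 + 2t + 4) - (-2t^3 + t^2 + 4t + 6) = -4t^3 + t^2 - 6.
N(-2) = 30.

30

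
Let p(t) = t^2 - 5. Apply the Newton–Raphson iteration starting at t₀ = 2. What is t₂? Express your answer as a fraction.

p'(t) = 2t.
p(2) = -1, p'(2) = 4, so t₁ = 2 - (-1)/4 = 9/4.
p(9/4) = 1/16, p'(9/4) = 9/2, so t₂ = (9/4) - (1/16)/(9/2) = 161/72.

161/72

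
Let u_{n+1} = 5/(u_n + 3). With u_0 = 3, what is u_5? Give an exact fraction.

u_1 = 5/(3 + 3) = 5/6.
u_2 = 5/(5/6 + 3) = 30/23.
u_3 = 5/(30/23 + 3) = 115/99.
u_4 = 5/(115/99 + 3) = 495/412.
u_5 = 5/(495/412 + 3) = 2060/1731.

2060/1731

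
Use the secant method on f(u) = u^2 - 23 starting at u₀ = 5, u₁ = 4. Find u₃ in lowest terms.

f(5) = 2, f(4) = -7. u₂ = 4 - (-7)·(4 - 5)/((-7) - 2) = 43/9.
f(4) = -7, f(43/9) = -14/81. u₃ = (43/9) - (-14/81)·((43/9) - 4)/((-14/81) - (-7)) = 379/79.

379/79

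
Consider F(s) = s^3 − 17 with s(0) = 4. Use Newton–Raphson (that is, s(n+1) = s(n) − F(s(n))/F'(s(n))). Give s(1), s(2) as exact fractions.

s(1) = 145/48, s(2) = 3988657/1513800

F'(s) = 3s^2.
F(4) = 47, F'(4) = 48, so s(1) = 4 − 47/48 = 145/48.
F(145/48) = 1168561/110592, F'(145/48) = 21025/768, so s(2) = (145/48) − (1168561/110592)/(21025/768) = 3988657/1513800.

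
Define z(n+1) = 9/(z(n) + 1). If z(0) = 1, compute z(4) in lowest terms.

261/128

z(1) = 9/(1 + 1) = 9/2.
z(2) = 9/(9/2 + 1) = 18/11.
z(3) = 9/(18/11 + 1) = 99/29.
z(4) = 9/(99/29 + 1) = 261/128.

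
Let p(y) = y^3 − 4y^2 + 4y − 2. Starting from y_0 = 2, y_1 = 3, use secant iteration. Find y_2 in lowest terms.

8/3

p(2) = −2, p(3) = 1. y_2 = 3 − 1·(3 − 2)/(1 − (−2)) = 8/3.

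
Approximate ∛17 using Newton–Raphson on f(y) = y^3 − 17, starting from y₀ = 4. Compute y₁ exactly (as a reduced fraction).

f'(y) = 3y^2.
f(4) = 47, f'(4) = 48, so y₁ = 4 − 47/48 = 145/48.

145/48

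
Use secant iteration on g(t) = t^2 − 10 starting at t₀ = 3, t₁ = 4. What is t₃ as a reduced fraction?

79/25

g(3) = −1, g(4) = 6. t₂ = 4 − 6·(4 − 3)/(6 − (−1)) = 22/7.
g(4) = 6, g(22/7) = −6/49. t₃ = (22/7) − (−6/49)·((22/7) − 4)/((−6/49) − 6) = 79/25.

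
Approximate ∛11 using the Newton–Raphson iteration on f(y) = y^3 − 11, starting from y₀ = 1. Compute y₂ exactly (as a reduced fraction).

4691/1521

f'(y) = 3y^2.
f(1) = −10, f'(1) = 3, so y₁ = 1 − (−10)/3 = 13/3.
f(13/3) = 1900/27, f'(13/3) = 169/3, so y₂ = (13/3) − (1900/27)/(169/3) = 4691/1521.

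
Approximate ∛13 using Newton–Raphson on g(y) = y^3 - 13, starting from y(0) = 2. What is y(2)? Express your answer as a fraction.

35621/15138

g'(y) = 3y^2.
g(2) = -5, g'(2) = 12, so y(1) = 2 - (-5)/12 = 29/12.
g(29/12) = 1925/1728, g'(29/12) = 841/48, so y(2) = (29/12) - (1925/1728)/(841/48) = 35621/15138.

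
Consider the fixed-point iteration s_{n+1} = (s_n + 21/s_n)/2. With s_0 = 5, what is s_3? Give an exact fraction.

s_1 = (5 + 21/5)/2 = 23/5.
s_2 = (23/5 + 21/(23/5))/2 = 527/115.
s_3 = (527/115 + 21/(527/115))/2 = 277727/60605.

277727/60605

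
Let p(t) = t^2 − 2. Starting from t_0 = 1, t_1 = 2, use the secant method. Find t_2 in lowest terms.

p(1) = −1, p(2) = 2. t_2 = 2 − 2·(2 − 1)/(2 − (−1)) = 4/3.

4/3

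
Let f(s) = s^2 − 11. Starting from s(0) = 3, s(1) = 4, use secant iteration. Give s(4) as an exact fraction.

f(3) = −2, f(4) = 5. s(2) = 4 − 5·(4 − 3)/(5 − (−2)) = 23/7.
f(4) = 5, f(23/7) = −10/49. s(3) = (23/7) − (−10/49)·((23/7) − 4)/((−10/49) − 5) = 169/51.
f(23/7) = −10/49, f(169/51) = −50/2601. s(4) = (169/51) − (−50/2601)·((169/51) − (23/7))/((−50/2601) − (−10/49)) = 3907/1178.

3907/1178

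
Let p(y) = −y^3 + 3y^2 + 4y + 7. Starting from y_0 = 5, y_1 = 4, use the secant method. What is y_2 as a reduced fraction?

127/30

p(5) = −23, p(4) = 7. y_2 = 4 − 7·(4 − 5)/(7 − (−23)) = 127/30.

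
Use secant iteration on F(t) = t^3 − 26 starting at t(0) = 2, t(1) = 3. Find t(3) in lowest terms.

28370/9577

F(2) = −18, F(3) = 1. t(2) = 3 − 1·(3 − 2)/(1 − (−18)) = 56/19.
F(3) = 1, F(56/19) = −2718/6859. t(3) = (56/19) − (−2718/6859)·((56/19) − 3)/((−2718/6859) − 1) = 28370/9577.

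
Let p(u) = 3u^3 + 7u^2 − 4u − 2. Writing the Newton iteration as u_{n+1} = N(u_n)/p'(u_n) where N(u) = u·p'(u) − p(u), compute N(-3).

−97

p'(u) = 9u^2 + 14u − 4.
N(u) = u·p'(u) − p(u) = u·(9u^2 + 14u − 4) − (3u^3 + 7u^2 − 4u − 2) = 6u^3 + 7u^2 + 2.
N(-3) = −97.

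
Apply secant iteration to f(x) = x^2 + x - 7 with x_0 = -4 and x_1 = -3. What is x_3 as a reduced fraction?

-99/31

f(-4) = 5, f(-3) = -1. x_2 = (-3) - (-1)·((-3) - (-4))/((-1) - 5) = -19/6.
f(-3) = -1, f(-19/6) = -5/36. x_3 = (-19/6) - (-5/36)·((-19/6) - (-3))/((-5/36) - (-1)) = -99/31.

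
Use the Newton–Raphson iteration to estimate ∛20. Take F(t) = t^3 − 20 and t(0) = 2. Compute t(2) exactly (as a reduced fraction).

F'(t) = 3t^2.
F(2) = −12, F'(2) = 12, so t(1) = 2 − (−12)/12 = 3.
F(3) = 7, F'(3) = 27, so t(2) = 3 − 7/27 = 74/27.

74/27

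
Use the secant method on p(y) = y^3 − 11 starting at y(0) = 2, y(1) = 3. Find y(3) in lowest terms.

p(2) = −3, p(3) = 16. y(2) = 3 − 16·(3 − 2)/(16 − (−3)) = 41/19.
p(3) = 16, p(41/19) = −6528/6859. y(3) = (41/19) − (−6528/6859)·((41/19) − 3)/((−6528/6859) − 16) = 16025/7267.

16025/7267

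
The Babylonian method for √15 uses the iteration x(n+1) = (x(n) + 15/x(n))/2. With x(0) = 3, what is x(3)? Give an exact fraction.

1921/496

x(1) = (3 + 15/3)/2 = 4.
x(2) = (4 + 15/4)/2 = 31/8.
x(3) = (31/8 + 15/(31/8))/2 = 1921/496.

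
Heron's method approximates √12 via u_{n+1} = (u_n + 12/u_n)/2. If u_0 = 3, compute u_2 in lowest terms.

97/28

u_1 = (3 + 12/3)/2 = 7/2.
u_2 = (7/2 + 12/(7/2))/2 = 97/28.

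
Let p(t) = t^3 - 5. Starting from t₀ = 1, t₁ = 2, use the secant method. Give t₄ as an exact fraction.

p(1) = -4, p(2) = 3. t₂ = 2 - 3·(2 - 1)/(3 - (-4)) = 11/7.
p(2) = 3, p(11/7) = -384/343. t₃ = (11/7) - (-384/343)·((11/7) - 2)/((-384/343) - 3) = 265/157.
p(11/7) = -384/343, p(265/157) = -739840/3869893. t₄ = (265/157) - (-739840/3869893)·((265/157) - (11/7))/((-739840/3869893) - (-384/343)) = 16480535/9627139.

16480535/9627139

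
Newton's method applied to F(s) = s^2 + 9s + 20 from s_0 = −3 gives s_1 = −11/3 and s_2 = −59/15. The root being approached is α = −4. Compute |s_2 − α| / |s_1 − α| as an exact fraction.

s_1 − α = −11/3 − (−4) = −11/3 + 4 = 1/3, so |s_1 − α| = 1/3.
s_2 − α = −59/15 − (−4) = −59/15 + 4 = 1/15, so |s_2 − α| = 1/15.
Ratio = (1/15) / (1/3) = 1/5.

1/5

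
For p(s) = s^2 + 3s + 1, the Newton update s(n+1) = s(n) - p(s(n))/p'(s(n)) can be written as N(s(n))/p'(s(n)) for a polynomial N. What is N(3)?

p'(s) = 2s + 3.
N(s) = s·p'(s) - p(s) = s·(2s + 3) - (s^2 + 3s + 1) = s^2 - 1.
N(3) = 8.

8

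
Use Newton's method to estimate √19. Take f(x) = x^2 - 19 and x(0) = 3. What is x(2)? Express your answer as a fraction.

367/84

f'(x) = 2x.
f(3) = -10, f'(3) = 6, so x(1) = 3 - (-10)/6 = 14/3.
f(14/3) = 25/9, f'(14/3) = 28/3, so x(2) = (14/3) - (25/9)/(28/3) = 367/84.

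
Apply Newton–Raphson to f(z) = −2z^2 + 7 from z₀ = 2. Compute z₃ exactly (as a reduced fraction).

403201/215520

f'(z) = −4z.
f(2) = −1, f'(2) = −8, so z₁ = 2 − (−1)/(−8) = 15/8.
f(15/8) = −1/32, f'(15/8) = −15/2, so z₂ = (15/8) − (−1/32)/(−15/2) = 449/240.
f(449/240) = −1/28800, f'(449/240) = −449/60, so z₃ = (449/240) − (−1/28800)/(−449/60) = 403201/215520.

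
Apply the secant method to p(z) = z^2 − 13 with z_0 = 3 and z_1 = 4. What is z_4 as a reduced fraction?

4799/1331

p(3) = −4, p(4) = 3. z_2 = 4 − 3·(4 − 3)/(3 − (−4)) = 25/7.
p(4) = 3, p(25/7) = −12/49. z_3 = (25/7) − (−12/49)·((25/7) − 4)/((−12/49) − 3) = 191/53.
p(25/7) = −12/49, p(191/53) = −36/2809. z_4 = (191/53) − (−36/2809)·((191/53) − (25/7))/((−36/2809) − (−12/49)) = 4799/1331.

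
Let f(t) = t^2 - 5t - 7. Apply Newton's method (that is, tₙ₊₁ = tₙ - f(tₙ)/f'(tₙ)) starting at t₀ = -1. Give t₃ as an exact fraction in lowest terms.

f'(t) = 2t - 5.
f(-1) = -1, f'(-1) = -7, so t₁ = (-1) - (-1)/(-7) = -8/7.
f(-8/7) = 1/49, f'(-8/7) = -51/7, so t₂ = (-8/7) - (1/49)/(-51/7) = -407/357.
f(-407/357) = 1/127449, f'(-407/357) = -2599/357, so t₃ = (-407/357) - (1/127449)/(-2599/357) = -1057792/927843.

-1057792/927843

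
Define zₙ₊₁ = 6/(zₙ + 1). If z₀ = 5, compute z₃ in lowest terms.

3/2

z₁ = 6/(5 + 1) = 1.
z₂ = 6/(1 + 1) = 3.
z₃ = 6/(3 + 1) = 3/2.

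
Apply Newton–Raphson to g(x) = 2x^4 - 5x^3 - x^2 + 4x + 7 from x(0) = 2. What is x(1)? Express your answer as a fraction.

5/4

g'(x) = 8x^3 - 15x^2 - 2x + 4.
g(2) = 3, g'(2) = 4, so x(1) = 2 - 3/4 = 5/4.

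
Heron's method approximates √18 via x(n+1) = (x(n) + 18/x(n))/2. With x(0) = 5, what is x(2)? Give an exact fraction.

3649/860

x(1) = (5 + 18/5)/2 = 43/10.
x(2) = (43/10 + 18/(43/10))/2 = 3649/860.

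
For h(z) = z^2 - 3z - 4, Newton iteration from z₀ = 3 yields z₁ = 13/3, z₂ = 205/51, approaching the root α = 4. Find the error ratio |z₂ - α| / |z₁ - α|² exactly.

3/17

z₁ - α = 13/3 - 4 = 1/3, so |z₁ - α| = 1/3.
z₂ - α = 205/51 - 4 = 1/51, so |z₂ - α| = 1/51.
|z₁ - α|² = 1/9.
Ratio = (1/51) / (1/9) = 3/17.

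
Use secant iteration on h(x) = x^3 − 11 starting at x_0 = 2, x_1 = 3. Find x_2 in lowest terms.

h(2) = −3, h(3) = 16. x_2 = 3 − 16·(3 − 2)/(16 − (−3)) = 41/19.

41/19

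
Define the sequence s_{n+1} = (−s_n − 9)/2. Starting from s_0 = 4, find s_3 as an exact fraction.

−31/8

s_1 = (−4 − 9)/2 = −13/2.
s_2 = (−(−13/2) − 9)/2 = −5/4.
s_3 = (−(−5/4) − 9)/2 = −31/8.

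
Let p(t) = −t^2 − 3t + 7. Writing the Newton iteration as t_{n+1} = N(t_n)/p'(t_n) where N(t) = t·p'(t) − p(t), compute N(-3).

−16

p'(t) = −2t − 3.
N(t) = t·p'(t) − p(t) = t·(−2t − 3) − (−t^2 − 3t + 7) = −t^2 − 7.
N(-3) = −16.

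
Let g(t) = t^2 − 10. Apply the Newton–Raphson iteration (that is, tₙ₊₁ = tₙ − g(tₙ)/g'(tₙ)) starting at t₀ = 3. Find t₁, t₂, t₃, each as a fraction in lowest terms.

g'(t) = 2t.
g(3) = −1, g'(3) = 6, so t₁ = 3 − (−1)/6 = 19/6.
g(19/6) = 1/36, g'(19/6) = 19/3, so t₂ = (19/6) − (1/36)/(19/3) = 721/228.
g(721/228) = 1/51984, g'(721/228) = 721/114, so t₃ = (721/228) − (1/51984)/(721/114) = 1039681/328776.

t₁ = 19/6, t₂ = 721/228, t₃ = 1039681/328776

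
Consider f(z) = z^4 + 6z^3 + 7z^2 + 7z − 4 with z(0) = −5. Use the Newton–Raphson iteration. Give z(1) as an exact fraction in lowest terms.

f'(z) = 4z^3 + 18z^2 + 14z + 7.
f(−5) = 11, f'(−5) = −113, so z(1) = (−5) − 11/(−113) = −554/113.

−554/113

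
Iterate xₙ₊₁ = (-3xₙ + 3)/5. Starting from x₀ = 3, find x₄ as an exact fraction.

x₁ = (-3·3 + 3)/5 = -6/5.
x₂ = (-3·(-6/5) + 3)/5 = 33/25.
x₃ = (-3·(33/25) + 3)/5 = -24/125.
x₄ = (-3·(-24/125) + 3)/5 = 447/625.

447/625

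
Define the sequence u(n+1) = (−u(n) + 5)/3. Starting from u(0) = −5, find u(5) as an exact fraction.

u(1) = (−(−5) + 5)/3 = 10/3.
u(2) = (−(10/3) + 5)/3 = 5/9.
u(3) = (−(5/9) + 5)/3 = 40/27.
u(4) = (−(40/27) + 5)/3 = 95/81.
u(5) = (−(95/81) + 5)/3 = 310/243.

310/243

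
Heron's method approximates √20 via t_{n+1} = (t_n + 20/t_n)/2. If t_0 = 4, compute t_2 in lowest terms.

t_1 = (4 + 20/4)/2 = 9/2.
t_2 = (9/2 + 20/(9/2))/2 = 161/36.

161/36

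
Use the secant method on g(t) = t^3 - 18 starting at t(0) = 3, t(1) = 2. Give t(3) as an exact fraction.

g(3) = 9, g(2) = -10. t(2) = 2 - (-10)·(2 - 3)/((-10) - 9) = 48/19.
g(2) = -10, g(48/19) = -12870/6859. t(3) = (48/19) - (-12870/6859)·((48/19) - 2)/((-12870/6859) - (-10)) = 7377/2786.

7377/2786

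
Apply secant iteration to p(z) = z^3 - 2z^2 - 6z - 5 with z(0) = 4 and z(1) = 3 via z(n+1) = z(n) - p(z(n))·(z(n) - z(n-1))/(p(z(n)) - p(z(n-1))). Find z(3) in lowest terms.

p(4) = 3, p(3) = -14. z(2) = 3 - (-14)·(3 - 4)/((-14) - 3) = 65/17.
p(3) = -14, p(65/17) = -6300/4913. z(3) = (65/17) - (-6300/4913)·((65/17) - 3)/((-6300/4913) - (-14)) = 17435/4463.

17435/4463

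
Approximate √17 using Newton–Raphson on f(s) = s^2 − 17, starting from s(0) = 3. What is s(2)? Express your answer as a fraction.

f'(s) = 2s.
f(3) = −8, f'(3) = 6, so s(1) = 3 − (−8)/6 = 13/3.
f(13/3) = 16/9, f'(13/3) = 26/3, so s(2) = (13/3) − (16/9)/(26/3) = 161/39.

161/39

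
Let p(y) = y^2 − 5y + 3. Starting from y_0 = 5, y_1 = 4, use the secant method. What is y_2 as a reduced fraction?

p(5) = 3, p(4) = −1. y_2 = 4 − (−1)·(4 − 5)/((−1) − 3) = 17/4.

17/4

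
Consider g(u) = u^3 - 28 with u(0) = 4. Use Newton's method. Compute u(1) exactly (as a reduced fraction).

13/4

g'(u) = 3u^2.
g(4) = 36, g'(4) = 48, so u(1) = 4 - 36/48 = 13/4.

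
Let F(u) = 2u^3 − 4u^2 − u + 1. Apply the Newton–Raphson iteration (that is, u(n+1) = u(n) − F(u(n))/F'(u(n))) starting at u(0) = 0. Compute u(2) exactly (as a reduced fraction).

1/3

F'(u) = 6u^2 − 8u − 1.
F(0) = 1, F'(0) = −1, so u(1) = 0 − 1/(−1) = 1.
F(1) = −2, F'(1) = −3, so u(2) = 1 − (−2)/(−3) = 1/3.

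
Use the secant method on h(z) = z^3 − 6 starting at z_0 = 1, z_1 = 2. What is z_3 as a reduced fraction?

h(1) = −5, h(2) = 2. z_2 = 2 − 2·(2 − 1)/(2 − (−5)) = 12/7.
h(2) = 2, h(12/7) = −330/343. z_3 = (12/7) − (−330/343)·((12/7) − 2)/((−330/343) − 2) = 459/254.

459/254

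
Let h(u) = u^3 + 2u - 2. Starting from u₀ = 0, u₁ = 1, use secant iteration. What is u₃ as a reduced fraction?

h(0) = -2, h(1) = 1. u₂ = 1 - 1·(1 - 0)/(1 - (-2)) = 2/3.
h(1) = 1, h(2/3) = -10/27. u₃ = (2/3) - (-10/27)·((2/3) - 1)/((-10/27) - 1) = 28/37.

28/37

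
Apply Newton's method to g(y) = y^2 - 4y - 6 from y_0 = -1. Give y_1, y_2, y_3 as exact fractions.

y_1 = -7/6, y_2 = -265/228, y_3 = -382129/328776

g'(y) = 2y - 4.
g(-1) = -1, g'(-1) = -6, so y_1 = (-1) - (-1)/(-6) = -7/6.
g(-7/6) = 1/36, g'(-7/6) = -19/3, so y_2 = (-7/6) - (1/36)/(-19/3) = -265/228.
g(-265/228) = 1/51984, g'(-265/228) = -721/114, so y_3 = (-265/228) - (1/51984)/(-721/114) = -382129/328776.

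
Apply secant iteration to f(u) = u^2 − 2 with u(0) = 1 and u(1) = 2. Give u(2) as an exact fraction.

4/3

f(1) = −1, f(2) = 2. u(2) = 2 − 2·(2 − 1)/(2 − (−1)) = 4/3.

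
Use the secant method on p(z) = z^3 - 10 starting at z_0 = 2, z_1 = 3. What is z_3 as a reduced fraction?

15250/7129

p(2) = -2, p(3) = 17. z_2 = 3 - 17·(3 - 2)/(17 - (-2)) = 40/19.
p(3) = 17, p(40/19) = -4590/6859. z_3 = (40/19) - (-4590/6859)·((40/19) - 3)/((-4590/6859) - 17) = 15250/7129.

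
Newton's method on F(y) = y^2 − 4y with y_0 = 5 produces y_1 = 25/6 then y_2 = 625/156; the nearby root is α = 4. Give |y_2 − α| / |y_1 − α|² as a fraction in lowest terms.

y_1 − α = 25/6 − 4 = 1/6, so |y_1 − α| = 1/6.
y_2 − α = 625/156 − 4 = 1/156, so |y_2 − α| = 1/156.
|y_1 − α|² = 1/36.
Ratio = (1/156) / (1/36) = 3/13.

3/13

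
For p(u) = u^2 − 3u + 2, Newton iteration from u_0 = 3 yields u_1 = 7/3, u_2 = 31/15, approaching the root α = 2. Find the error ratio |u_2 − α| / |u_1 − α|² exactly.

3/5

u_1 − α = 7/3 − 2 = 1/3, so |u_1 − α| = 1/3.
u_2 − α = 31/15 − 2 = 1/15, so |u_2 − α| = 1/15.
|u_1 − α|² = 1/9.
Ratio = (1/15) / (1/9) = 3/5.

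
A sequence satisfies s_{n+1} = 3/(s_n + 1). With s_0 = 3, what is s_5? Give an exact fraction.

s_1 = 3/(3 + 1) = 3/4.
s_2 = 3/(3/4 + 1) = 12/7.
s_3 = 3/(12/7 + 1) = 21/19.
s_4 = 3/(21/19 + 1) = 57/40.
s_5 = 3/(57/40 + 1) = 120/97.

120/97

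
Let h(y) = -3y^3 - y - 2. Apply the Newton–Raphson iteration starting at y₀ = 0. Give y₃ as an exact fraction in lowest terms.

-851306/883153

h'(y) = -9y^2 - 1.
h(0) = -2, h'(0) = -1, so y₁ = 0 - (-2)/(-1) = -2.
h(-2) = 24, h'(-2) = -37, so y₂ = (-2) - 24/(-37) = -50/37.
h(-50/37) = 342144/50653, h'(-50/37) = -23869/1369, so y₃ = (-50/37) - (342144/50653)/(-23869/1369) = -851306/883153.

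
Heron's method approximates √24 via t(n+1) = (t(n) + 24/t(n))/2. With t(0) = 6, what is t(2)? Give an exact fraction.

49/10

t(1) = (6 + 24/6)/2 = 5.
t(2) = (5 + 24/5)/2 = 49/10.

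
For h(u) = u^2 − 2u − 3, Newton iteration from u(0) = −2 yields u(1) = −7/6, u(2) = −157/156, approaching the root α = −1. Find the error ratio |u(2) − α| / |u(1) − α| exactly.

1/26

u(1) − α = −7/6 − (−1) = −7/6 + 1 = −1/6, so |u(1) − α| = 1/6.
u(2) − α = −157/156 − (−1) = −157/156 + 1 = −1/156, so |u(2) − α| = 1/156.
Ratio = (1/156) / (1/6) = 1/26.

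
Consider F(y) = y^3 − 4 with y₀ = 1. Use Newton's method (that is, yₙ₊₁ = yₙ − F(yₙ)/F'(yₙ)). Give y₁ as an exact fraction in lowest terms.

F'(y) = 3y^2.
F(1) = −3, F'(1) = 3, so y₁ = 1 − (−3)/3 = 2.

2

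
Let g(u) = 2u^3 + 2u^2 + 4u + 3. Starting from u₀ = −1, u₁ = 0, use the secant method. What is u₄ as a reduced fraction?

−25008/30821

g(−1) = −1, g(0) = 3. u₂ = 0 − 3·(0 − (−1))/(3 − (−1)) = −3/4.
g(0) = 3, g(−3/4) = 9/32. u₃ = (−3/4) − (9/32)·((−3/4) − 0)/((9/32) − 3) = −24/29.
g(−3/4) = 9/32, g(−24/29) = −1809/24389. u₄ = (−24/29) − (−1809/24389)·((−24/29) − (−3/4))/((−1809/24389) − (9/32)) = −25008/30821.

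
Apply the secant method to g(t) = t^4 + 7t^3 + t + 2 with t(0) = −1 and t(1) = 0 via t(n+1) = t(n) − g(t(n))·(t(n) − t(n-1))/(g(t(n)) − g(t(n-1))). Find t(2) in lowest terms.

g(−1) = −5, g(0) = 2. t(2) = 0 − 2·(0 − (−1))/(2 − (−5)) = −2/7.

−2/7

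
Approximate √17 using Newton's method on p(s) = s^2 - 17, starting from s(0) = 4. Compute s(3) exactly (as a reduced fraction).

p'(s) = 2s.
p(4) = -1, p'(4) = 8, so s(1) = 4 - (-1)/8 = 33/8.
p(33/8) = 1/64, p'(33/8) = 33/4, so s(2) = (33/8) - (1/64)/(33/4) = 2177/528.
p(2177/528) = 1/278784, p'(2177/528) = 2177/264, so s(3) = (2177/528) - (1/278784)/(2177/264) = 9478657/2298912.

9478657/2298912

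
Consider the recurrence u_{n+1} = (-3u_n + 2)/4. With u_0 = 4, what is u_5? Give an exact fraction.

-305/512

u_1 = (-3·4 + 2)/4 = -5/2.
u_2 = (-3·(-5/2) + 2)/4 = 19/8.
u_3 = (-3·(19/8) + 2)/4 = -41/32.
u_4 = (-3·(-41/32) + 2)/4 = 187/128.
u_5 = (-3·(187/128) + 2)/4 = -305/512.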